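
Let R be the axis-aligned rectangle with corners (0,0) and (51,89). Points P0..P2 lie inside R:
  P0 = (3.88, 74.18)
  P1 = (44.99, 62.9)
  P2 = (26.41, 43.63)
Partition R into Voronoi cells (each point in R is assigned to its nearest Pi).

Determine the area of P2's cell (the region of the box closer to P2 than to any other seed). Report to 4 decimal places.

Area of P2's cell: 2749.1179

1. box [0,51]×[0,89]: [(0, 0) (51, 0) (51, 89) (0, 89)]
2. ⊥bis P2·P0 via (15.145,58.905): [(0, 47.7359) (0, 0) (51, 0) (51, 85.3473)]  |A|=3393.6216
3. ⊥bis P2·P1 via (35.7,53.265): [(23.4774, 65.05) (0, 47.7359) (0, 0) (51, 0) (51, 38.5128)]  |A|=2749.1179
4. canonical 5-gon: [(23.4774, 65.05) (0, 47.7359) (0, 0) (51, 0) (51, 38.5128)]
5. shoelace: 2749.1179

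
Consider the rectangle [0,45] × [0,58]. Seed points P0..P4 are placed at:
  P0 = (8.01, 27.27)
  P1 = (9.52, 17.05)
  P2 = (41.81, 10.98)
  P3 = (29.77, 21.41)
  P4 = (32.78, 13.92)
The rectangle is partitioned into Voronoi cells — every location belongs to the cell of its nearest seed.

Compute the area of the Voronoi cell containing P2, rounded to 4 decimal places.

Area of P2's cell: 189.8280

1. box [0,45]×[0,58]: [(0, 0) (45, 0) (45, 58) (0, 58)]
2. ⊥bis P2·P0 via (24.91,19.125): [(15.6927, 0) (45, 0) (45, 58) (43.6459, 58)]  |A|=889.1816
3. ⊥bis P2·P1 via (25.665,14.015): [(27.7227, 24.961) (23.0304, 0) (45, 0) (45, 58) (43.6459, 58)]  |A|=797.6029
4. ⊥bis P2·P3 via (35.79,16.195): [(23.3823, 1.872) (23.0304, 0) (45, 0) (45, 26.8267)]  |A|=310.5293
5. ⊥bis P2·P4 via (37.295,12.45): [(40.1547, 21.2335) (33.2415, 0) (45, 0) (45, 26.8267)]  |A|=189.828
6. canonical 4-gon: [(40.1547, 21.2335) (33.2415, 0) (45, 0) (45, 26.8267)]
7. shoelace: 189.828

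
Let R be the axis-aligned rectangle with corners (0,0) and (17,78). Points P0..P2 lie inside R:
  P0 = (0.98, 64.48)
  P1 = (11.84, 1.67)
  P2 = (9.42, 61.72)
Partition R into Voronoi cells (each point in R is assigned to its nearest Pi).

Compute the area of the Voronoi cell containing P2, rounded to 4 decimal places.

Area of P2's cell: 633.5203

1. box [0,17]×[0,78]: [(0, 0) (17, 0) (17, 78) (0, 78)]
2. ⊥bis P2·P0 via (5.2,63.1): [(0, 47.1986) (0, 0) (17, 0) (17, 78) (10.0725, 78)]  |A|=1170.876
3. ⊥bis P2·P1 via (10.63,31.695): [(0, 47.1986) (0, 31.2666) (17, 31.9517) (17, 78) (10.0725, 78)]  |A|=633.5203
4. canonical 5-gon: [(0, 47.1986) (0, 31.2666) (17, 31.9517) (17, 78) (10.0725, 78)]
5. shoelace: 633.5203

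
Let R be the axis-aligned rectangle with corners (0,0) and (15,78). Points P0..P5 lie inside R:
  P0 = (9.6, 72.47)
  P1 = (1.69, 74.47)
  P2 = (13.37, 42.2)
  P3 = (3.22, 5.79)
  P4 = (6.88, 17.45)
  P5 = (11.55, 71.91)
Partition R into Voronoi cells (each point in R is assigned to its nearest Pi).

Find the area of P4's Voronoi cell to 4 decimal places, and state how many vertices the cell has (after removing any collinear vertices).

1. box [0,15]×[0,78]: [(0, 0) (15, 0) (15, 78) (0, 78)]
2. ⊥bis P4·P0 via (8.24,44.96): [(0, 45.3674) (0, 0) (15, 0) (15, 44.6258)]  |A|=674.9487
3. ⊥bis P4·P1 via (4.285,45.96): [(0, 45.3674) (0, 0) (15, 0) (15, 44.6258)]  |A|=674.9487
4. ⊥bis P4·P2 via (10.125,29.825): [(0, 32.48) (0, 0) (15, 0) (15, 28.5467)]  |A|=457.7
5. ⊥bis P4·P3 via (5.05,11.62): [(0, 32.48) (0, 13.2052) (15, 8.4968) (15, 28.5467)]  |A|=294.9356
6. ⊥bis P4·P5 via (9.215,44.68): [(0, 32.48) (0, 13.2052) (15, 8.4968) (15, 28.5467)]  |A|=294.9356
7. canonical 4-gon: [(0, 32.48) (0, 13.2052) (15, 8.4968) (15, 28.5467)]
8. shoelace: 294.9356

Area of P4's cell: 294.9356 (4 vertices)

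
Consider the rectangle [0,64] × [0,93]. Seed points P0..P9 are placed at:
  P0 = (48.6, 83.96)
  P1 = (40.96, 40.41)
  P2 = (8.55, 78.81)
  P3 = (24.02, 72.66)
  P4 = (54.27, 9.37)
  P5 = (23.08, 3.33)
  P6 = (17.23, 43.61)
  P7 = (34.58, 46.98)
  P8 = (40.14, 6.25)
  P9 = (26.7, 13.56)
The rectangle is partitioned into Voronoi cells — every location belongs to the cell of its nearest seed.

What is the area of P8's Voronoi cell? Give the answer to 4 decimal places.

1. box [0,64]×[0,93]: [(0, 0) (64, 0) (64, 93) (0, 93)]
2. ⊥bis P8·P0 via (44.37,45.105): [(0, 49.9354) (0, 0) (64, 0) (64, 42.968)]  |A|=2972.9073
3. ⊥bis P8·P1 via (40.55,23.33): [(0, 24.3034) (0, 0) (64, 0) (64, 22.7671)]  |A|=1506.2554
4. ⊥bis P8·P2 via (24.345,42.53): [(0, 24.3034) (0, 0) (64, 0) (64, 22.7671)]  |A|=1506.2554
5. ⊥bis P8·P3 via (32.08,39.455): [(0, 24.3034) (0, 0) (64, 0) (64, 22.7671)]  |A|=1506.2554
6. ⊥bis P8·P4 via (47.205,7.81): [(43.7953, 23.2521) (0, 24.3034) (0, 0) (48.9295, 0)]  |A|=1101.0437
7. ⊥bis P8·P5 via (31.61,4.79): [(43.7953, 23.2521) (28.3867, 23.622) (32.4299, 0) (48.9295, 0)]  |A|=373.0684
8. ⊥bis P8·P6 via (28.685,24.93): [(43.7953, 23.2521) (28.3867, 23.622) (32.4299, 0) (48.9295, 0)]  |A|=373.0684
9. ⊥bis P8·P7 via (37.36,26.615): [(43.7953, 23.2521) (28.3867, 23.622) (32.4299, 0) (48.9295, 0)]  |A|=373.0684
10. ⊥bis P8·P9 via (33.42,9.905): [(43.7953, 23.2521) (40.7196, 23.3259) (31.3773, 6.1494) (32.4299, 0) (48.9295, 0)]  |A|=265.767
11. canonical 5-gon: [(43.7953, 23.2521) (40.7196, 23.3259) (31.3773, 6.1494) (32.4299, 0) (48.9295, 0)]
12. shoelace: 265.767

Area of P8's cell: 265.7670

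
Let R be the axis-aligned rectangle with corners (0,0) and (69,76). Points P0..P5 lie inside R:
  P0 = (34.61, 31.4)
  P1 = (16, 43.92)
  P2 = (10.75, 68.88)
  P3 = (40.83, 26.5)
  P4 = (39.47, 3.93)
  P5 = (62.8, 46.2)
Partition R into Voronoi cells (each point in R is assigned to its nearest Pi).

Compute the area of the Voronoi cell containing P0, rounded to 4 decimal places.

Area of P0's cell: 651.1375

1. box [0,69]×[0,76]: [(0, 0) (69, 0) (69, 76) (0, 76)]
2. ⊥bis P0·P1 via (25.305,37.66): [(0, 0.0461) (0, 0) (69, 0) (69, 76) (51.0985, 76)]  |A|=3303.4353
3. ⊥bis P0·P2 via (22.68,50.14): [(41.957, 62.4118) (0, 0.0461) (0, 0) (69, 0) (69, 76) (63.3017, 76)]  |A|=3220.5259
4. ⊥bis P0·P3 via (37.72,28.95): [(41.957, 62.4118) (0, 0.0461) (0, 0) (14.9137, 0) (69, 68.6564) (69, 76) (63.3017, 76)]  |A|=1363.8402
5. ⊥bis P0·P4 via (37.04,17.665): [(41.957, 62.4118) (8.4504, 12.6069) (27.5003, 15.9772) (69, 68.6564) (69, 76) (63.3017, 76)]  |A|=1138.6652
6. ⊥bis P0·P5 via (48.705,38.8): [(38.7844, 57.6961) (8.4504, 12.6069) (27.5003, 15.9772) (47.4151, 41.2569)]  |A|=651.1375
7. canonical 4-gon: [(38.7844, 57.6961) (8.4504, 12.6069) (27.5003, 15.9772) (47.4151, 41.2569)]
8. shoelace: 651.1375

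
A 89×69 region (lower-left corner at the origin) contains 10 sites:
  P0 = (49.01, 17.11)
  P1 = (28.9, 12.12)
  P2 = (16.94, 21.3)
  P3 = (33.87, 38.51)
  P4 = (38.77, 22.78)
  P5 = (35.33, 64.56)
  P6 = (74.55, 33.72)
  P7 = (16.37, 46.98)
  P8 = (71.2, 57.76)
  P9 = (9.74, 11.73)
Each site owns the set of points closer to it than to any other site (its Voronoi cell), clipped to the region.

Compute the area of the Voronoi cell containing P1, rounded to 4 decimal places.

Area of P1's cell: 372.6198

1. box [0,89]×[0,69]: [(0, 0) (89, 0) (89, 69) (0, 69)]
2. ⊥bis P1·P0 via (38.955,14.615): [(0, 0) (42.5815, 0) (25.4602, 69) (0, 69)]  |A|=2347.4373
3. ⊥bis P1·P2 via (22.92,16.71): [(10.0941, 0) (42.5815, 0) (34.6448, 31.9854)]  |A|=519.5617
4. ⊥bis P1·P3 via (31.385,25.315): [(29.7598, 25.6211) (10.0941, 0) (42.5815, 0) (36.5409, 24.344)]  |A|=494.8637
5. ⊥bis P1·P4 via (33.835,17.45): [(27.7865, 23.0502) (10.0941, 0) (42.5815, 0) (39.5689, 12.1411)]  |A|=429.5138
6. ⊥bis P1·P5 via (32.115,38.34): [(27.7865, 23.0502) (10.0941, 0) (42.5815, 0) (39.5689, 12.1411)]  |A|=429.5138
7. ⊥bis P1·P6 via (51.725,22.92): [(27.7865, 23.0502) (10.0941, 0) (42.5815, 0) (39.5689, 12.1411)]  |A|=429.5138
8. ⊥bis P1·P7 via (22.635,29.55): [(27.7865, 23.0502) (10.0941, 0) (42.5815, 0) (39.5689, 12.1411)]  |A|=429.5138
9. ⊥bis P1·P8 via (50.05,34.94): [(27.7865, 23.0502) (10.0941, 0) (42.5815, 0) (39.5689, 12.1411)]  |A|=429.5138
10. ⊥bis P1·P9 via (19.32,11.925): [(27.7865, 23.0502) (19.3181, 12.0174) (19.5627, 0) (42.5815, 0) (39.5689, 12.1411)]  |A|=372.6198
11. canonical 5-gon: [(27.7865, 23.0502) (19.3181, 12.0174) (19.5627, 0) (42.5815, 0) (39.5689, 12.1411)]
12. shoelace: 372.6198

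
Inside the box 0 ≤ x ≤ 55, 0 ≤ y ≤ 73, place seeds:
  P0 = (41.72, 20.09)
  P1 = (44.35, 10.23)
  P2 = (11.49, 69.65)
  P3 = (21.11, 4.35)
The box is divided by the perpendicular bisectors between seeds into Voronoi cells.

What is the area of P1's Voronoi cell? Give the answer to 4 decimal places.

Area of P1's cell: 338.9287

1. box [0,55]×[0,73]: [(0, 0) (55, 0) (55, 73) (0, 73)]
2. ⊥bis P1·P0 via (43.035,15.16): [(0, 3.6811) (0, 0) (55, 0) (55, 18.3515)]  |A|=605.8956
3. ⊥bis P1·P2 via (27.92,39.94): [(0, 3.6811) (0, 0) (55, 0) (55, 18.3515)]  |A|=605.8956
4. ⊥bis P1·P3 via (32.73,7.29): [(31.5162, 12.0875) (34.5745, 0) (55, 0) (55, 18.3515)]  |A|=338.9287
5. canonical 4-gon: [(31.5162, 12.0875) (34.5745, 0) (55, 0) (55, 18.3515)]
6. shoelace: 338.9287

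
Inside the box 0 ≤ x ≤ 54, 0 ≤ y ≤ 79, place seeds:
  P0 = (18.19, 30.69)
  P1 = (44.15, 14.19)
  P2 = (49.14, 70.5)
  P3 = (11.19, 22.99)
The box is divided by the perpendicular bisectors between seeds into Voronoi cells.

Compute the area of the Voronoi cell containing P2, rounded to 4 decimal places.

Area of P2's cell: 1219.4263

1. box [0,54]×[0,79]: [(0, 0) (54, 0) (54, 79) (0, 79)]
2. ⊥bis P2·P0 via (33.665,50.595): [(0, 76.7676) (54, 34.7857) (54, 79) (0, 79)]  |A|=1254.0605
3. ⊥bis P2·P1 via (46.645,42.345): [(0, 76.7676) (43.972, 42.5819) (54, 41.6932) (54, 79) (0, 79)]  |A|=1219.4263
4. ⊥bis P2·P3 via (30.165,46.745): [(0, 76.7676) (43.972, 42.5819) (54, 41.6932) (54, 79) (0, 79)]  |A|=1219.4263
5. canonical 5-gon: [(0, 76.7676) (43.972, 42.5819) (54, 41.6932) (54, 79) (0, 79)]
6. shoelace: 1219.4263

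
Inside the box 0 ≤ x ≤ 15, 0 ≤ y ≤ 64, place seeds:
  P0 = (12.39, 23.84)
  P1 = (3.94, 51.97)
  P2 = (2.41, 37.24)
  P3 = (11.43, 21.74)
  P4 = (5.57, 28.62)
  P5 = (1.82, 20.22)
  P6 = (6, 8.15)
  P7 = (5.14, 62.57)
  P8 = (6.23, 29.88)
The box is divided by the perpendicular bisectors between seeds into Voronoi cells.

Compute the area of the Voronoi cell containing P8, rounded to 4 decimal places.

Area of P8's cell: 80.8087

1. box [0,15]×[0,64]: [(0, 0) (15, 0) (15, 64) (0, 64)]
2. ⊥bis P8·P0 via (9.31,26.86): [(0, 17.365) (15, 32.663) (15, 64) (0, 64)]  |A|=584.7894
3. ⊥bis P8·P1 via (5.085,40.925): [(0, 40.3979) (0, 17.365) (15, 32.663) (15, 41.9529)]  |A|=242.4197
4. ⊥bis P8·P2 via (4.32,33.56): [(0, 31.3178) (0, 17.365) (15, 32.663) (15, 39.1032)]  |A|=152.9467
5. ⊥bis P8·P3 via (8.83,25.81): [(0, 31.3178) (0, 20.1692) (7.3591, 24.8704) (15, 32.663) (15, 39.1032)]  |A|=142.6286
6. ⊥bis P8·P4 via (5.9,29.25): [(0.9806, 31.8268) (9.7012, 27.2589) (15, 32.663) (15, 39.1032)]  |A|=80.8087
7. ⊥bis P8·P5 via (4.025,25.05): [(0.9806, 31.8268) (9.7012, 27.2589) (15, 32.663) (15, 39.1032)]  |A|=80.8087
8. ⊥bis P8·P6 via (6.115,19.015): [(0.9806, 31.8268) (9.7012, 27.2589) (15, 32.663) (15, 39.1032)]  |A|=80.8087
9. ⊥bis P8·P7 via (5.685,46.225): [(0.9806, 31.8268) (9.7012, 27.2589) (15, 32.663) (15, 39.1032)]  |A|=80.8087
10. canonical 4-gon: [(0.9806, 31.8268) (9.7012, 27.2589) (15, 32.663) (15, 39.1032)]
11. shoelace: 80.8087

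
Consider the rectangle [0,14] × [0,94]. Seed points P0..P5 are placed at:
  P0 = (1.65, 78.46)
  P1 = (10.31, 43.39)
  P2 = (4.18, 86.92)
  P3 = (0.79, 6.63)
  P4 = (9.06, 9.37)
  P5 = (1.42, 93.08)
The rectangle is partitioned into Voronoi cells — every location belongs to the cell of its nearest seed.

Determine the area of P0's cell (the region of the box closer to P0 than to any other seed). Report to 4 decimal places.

1. box [0,14]×[0,94]: [(0, 0) (14, 0) (14, 94) (0, 94)]
2. ⊥bis P0·P1 via (5.98,60.925): [(0, 59.4483) (14, 62.9054) (14, 94) (0, 94)]  |A|=459.5238
3. ⊥bis P0·P2 via (2.915,82.69): [(0, 83.5617) (0, 59.4483) (14, 62.9054) (14, 79.375)]  |A|=284.0809
4. ⊥bis P0·P3 via (1.22,42.545): [(0, 83.5617) (0, 59.4483) (14, 62.9054) (14, 79.375)]  |A|=284.0809
5. ⊥bis P0·P4 via (5.355,43.915): [(0, 83.5617) (0, 59.4483) (14, 62.9054) (14, 79.375)]  |A|=284.0809
6. ⊥bis P0·P5 via (1.535,85.77): [(0, 83.5617) (0, 59.4483) (14, 62.9054) (14, 79.375)]  |A|=284.0809
7. canonical 4-gon: [(0, 83.5617) (0, 59.4483) (14, 62.9054) (14, 79.375)]
8. shoelace: 284.0809

Area of P0's cell: 284.0809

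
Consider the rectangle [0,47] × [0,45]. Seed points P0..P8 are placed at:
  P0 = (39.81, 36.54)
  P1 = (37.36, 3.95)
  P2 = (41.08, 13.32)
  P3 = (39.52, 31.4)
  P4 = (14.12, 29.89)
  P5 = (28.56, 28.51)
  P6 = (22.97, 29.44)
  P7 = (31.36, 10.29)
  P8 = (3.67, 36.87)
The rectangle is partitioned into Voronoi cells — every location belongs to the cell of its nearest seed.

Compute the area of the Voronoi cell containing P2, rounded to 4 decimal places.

Area of P2's cell: 171.7670

1. box [0,47]×[0,45]: [(0, 0) (47, 0) (47, 45) (0, 45)]
2. ⊥bis P2·P0 via (40.445,24.93): [(0, 22.7179) (0, 0) (47, 0) (47, 25.2885)]  |A|=1128.1507
3. ⊥bis P2·P1 via (39.22,8.635): [(3.294, 22.8981) (47, 5.5462) (47, 25.2885)]  |A|=431.4281
4. ⊥bis P2·P3 via (40.3,22.36): [(11.014, 19.8331) (47, 5.5462) (47, 22.9381)]  |A|=312.9315
5. ⊥bis P2·P4 via (27.6,21.605): [(27.3788, 21.2451) (23.4713, 14.8874) (47, 5.5462) (47, 22.9381)]  |A|=263.669
6. ⊥bis P2·P5 via (34.82,20.915): [(36.1374, 22.0008) (26.195, 13.8061) (47, 5.5462) (47, 22.9381)]  |A|=220.7674
7. ⊥bis P2·P6 via (32.025,21.38): [(36.1374, 22.0008) (26.195, 13.8061) (47, 5.5462) (47, 22.9381)]  |A|=220.7674
8. ⊥bis P2·P7 via (36.22,11.805): [(36.1374, 22.0008) (33.6745, 19.9708) (36.924, 9.5465) (47, 5.5462) (47, 22.9381)]  |A|=171.767
9. ⊥bis P2·P8 via (22.375,25.095): [(36.1374, 22.0008) (33.6745, 19.9708) (36.924, 9.5465) (47, 5.5462) (47, 22.9381)]  |A|=171.767
10. canonical 5-gon: [(36.1374, 22.0008) (33.6745, 19.9708) (36.924, 9.5465) (47, 5.5462) (47, 22.9381)]
11. shoelace: 171.767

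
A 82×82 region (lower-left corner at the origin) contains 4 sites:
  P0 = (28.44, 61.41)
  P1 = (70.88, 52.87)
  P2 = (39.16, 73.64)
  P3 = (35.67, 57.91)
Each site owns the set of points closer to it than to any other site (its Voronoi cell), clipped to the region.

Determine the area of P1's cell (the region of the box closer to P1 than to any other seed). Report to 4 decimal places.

1. box [0,82]×[0,82]: [(0, 0) (82, 0) (82, 82) (0, 82)]
2. ⊥bis P1·P0 via (49.66,57.14): [(38.162, 0) (82, 0) (82, 82) (54.6625, 82)]  |A|=2918.1976
3. ⊥bis P1·P2 via (55.02,63.255): [(49.0584, 54.1505) (38.162, 0) (82, 0) (82, 82) (67.2941, 82)]  |A|=2742.3054
4. ⊥bis P1·P3 via (53.275,55.39): [(54.2276, 62.0448) (45.3464, 0) (82, 0) (82, 82) (67.2941, 82)]  |A|=2422.4816
5. canonical 5-gon: [(54.2276, 62.0448) (45.3464, 0) (82, 0) (82, 82) (67.2941, 82)]
6. shoelace: 2422.4816

Area of P1's cell: 2422.4816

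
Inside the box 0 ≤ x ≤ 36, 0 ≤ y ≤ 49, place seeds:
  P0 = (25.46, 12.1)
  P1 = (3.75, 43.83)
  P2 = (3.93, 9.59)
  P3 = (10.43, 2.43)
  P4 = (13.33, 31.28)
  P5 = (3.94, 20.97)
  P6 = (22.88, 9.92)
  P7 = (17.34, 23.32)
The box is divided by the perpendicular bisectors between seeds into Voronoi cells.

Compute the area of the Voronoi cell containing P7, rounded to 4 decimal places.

Area of P7's cell: 289.6562

1. box [0,36]×[0,49]: [(0, 0) (36, 0) (36, 49) (0, 49)]
2. ⊥bis P7·P0 via (21.4,17.71): [(0, 2.2227) (36, 28.2761) (36, 49) (0, 49)]  |A|=1215.0218
3. ⊥bis P7·P1 via (10.545,33.575): [(0, 26.5878) (0, 2.2227) (36, 28.2761) (36, 49) (33.8244, 49)]  |A|=835.9832
4. ⊥bis P7·P2 via (10.635,16.455): [(0.1551, 26.6906) (14.4786, 12.701) (36, 28.2761) (36, 49) (33.8244, 49)]  |A|=657.7748
5. ⊥bis P7·P3 via (13.885,12.875): [(0.1551, 26.6906) (14.4786, 12.701) (36, 28.2761) (36, 49) (33.8244, 49)]  |A|=657.7748
6. ⊥bis P7·P4 via (15.335,27.3): [(4.9089, 22.0477) (14.4786, 12.701) (36, 28.2761) (36, 37.7104)]  |A|=321.7628
7. ⊥bis P7·P5 via (10.64,22.145): [(10.1905, 24.7083) (11.8452, 15.273) (14.4786, 12.701) (36, 28.2761) (36, 37.7104)]  |A|=294.6449
8. ⊥bis P7·P6 via (20.11,16.62): [(10.1905, 24.7083) (11.8452, 15.273) (13.3342, 13.8187) (19.6059, 16.4116) (36, 28.2761) (36, 37.7104)]  |A|=289.6562
9. canonical 6-gon: [(10.1905, 24.7083) (11.8452, 15.273) (13.3342, 13.8187) (19.6059, 16.4116) (36, 28.2761) (36, 37.7104)]
10. shoelace: 289.6562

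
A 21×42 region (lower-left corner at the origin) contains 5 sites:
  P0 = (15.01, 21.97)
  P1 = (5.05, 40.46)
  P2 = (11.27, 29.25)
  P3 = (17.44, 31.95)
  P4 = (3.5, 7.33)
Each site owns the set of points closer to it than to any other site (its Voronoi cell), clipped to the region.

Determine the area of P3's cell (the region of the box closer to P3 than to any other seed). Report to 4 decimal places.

Area of P3's cell: 112.9785

1. box [0,21]×[0,42]: [(0, 0) (21, 0) (21, 42) (0, 42)]
2. ⊥bis P3·P0 via (16.225,26.96): [(0, 30.9106) (21, 25.7973) (21, 42) (0, 42)]  |A|=286.5668
3. ⊥bis P3·P1 via (11.245,36.205): [(6.5184, 29.3234) (21, 25.7973) (21, 42) (15.2253, 42)]  |A|=153.9219
4. ⊥bis P3·P2 via (14.355,30.6): [(11.6465, 36.7895) (15.9148, 27.0355) (21, 25.7973) (21, 42) (15.2253, 42)]  |A|=112.9785
5. ⊥bis P3·P4 via (10.47,19.64): [(11.6465, 36.7895) (15.9148, 27.0355) (21, 25.7973) (21, 42) (15.2253, 42)]  |A|=112.9785
6. canonical 5-gon: [(11.6465, 36.7895) (15.9148, 27.0355) (21, 25.7973) (21, 42) (15.2253, 42)]
7. shoelace: 112.9785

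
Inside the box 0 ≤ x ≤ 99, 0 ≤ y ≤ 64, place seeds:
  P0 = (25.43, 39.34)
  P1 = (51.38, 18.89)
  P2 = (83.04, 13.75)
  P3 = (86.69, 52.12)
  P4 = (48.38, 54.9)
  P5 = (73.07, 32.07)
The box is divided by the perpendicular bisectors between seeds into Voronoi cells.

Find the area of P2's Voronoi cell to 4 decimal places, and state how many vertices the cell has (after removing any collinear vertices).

Area of P2's cell: 831.4767 (5 vertices)

1. box [0,99]×[0,64]: [(0, 0) (99, 0) (99, 64) (0, 64)]
2. ⊥bis P2·P0 via (54.235,26.545): [(42.4439, 0) (99, 0) (99, 64) (70.8723, 64)]  |A|=2709.8831
3. ⊥bis P2·P1 via (67.21,16.32): [(64.5604, 0) (99, 0) (99, 64) (74.9508, 64)]  |A|=1871.6386
4. ⊥bis P2·P3 via (84.865,32.935): [(70.1349, 34.3362) (64.5604, 0) (99, 0) (99, 31.5904)]  |A|=1047.1913
5. ⊥bis P2·P4 via (65.71,34.325): [(70.1349, 34.3362) (64.5604, 0) (99, 0) (99, 31.5904)]  |A|=1047.1913
6. ⊥bis P2·P5 via (78.055,22.91): [(94.7485, 31.9948) (67.3325, 17.0747) (64.5604, 0) (99, 0) (99, 31.5904)]  |A|=831.4767
7. canonical 5-gon: [(94.7485, 31.9948) (67.3325, 17.0747) (64.5604, 0) (99, 0) (99, 31.5904)]
8. shoelace: 831.4767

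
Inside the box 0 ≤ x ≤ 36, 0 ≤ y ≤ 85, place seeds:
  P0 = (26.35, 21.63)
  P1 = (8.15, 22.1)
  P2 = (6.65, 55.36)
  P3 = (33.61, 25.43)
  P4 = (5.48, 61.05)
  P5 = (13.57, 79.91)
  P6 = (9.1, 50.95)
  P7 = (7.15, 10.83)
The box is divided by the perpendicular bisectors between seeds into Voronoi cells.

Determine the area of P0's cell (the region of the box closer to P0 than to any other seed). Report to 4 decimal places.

Area of P0's cell: 465.0293

1. box [0,36]×[0,85]: [(0, 0) (36, 0) (36, 85) (0, 85)]
2. ⊥bis P0·P1 via (17.25,21.865): [(16.6854, 0) (36, 0) (36, 85) (18.8804, 85)]  |A|=1548.455
3. ⊥bis P0·P2 via (16.5,38.495): [(17.6975, 39.1944) (16.6854, 0) (36, 0) (36, 49.884)]  |A|=835.0133
4. ⊥bis P0·P3 via (29.98,23.53): [(20.8249, 41.021) (17.6975, 39.1944) (16.6854, 0) (36, 0) (36, 12.0286)]  |A|=547.7848
5. ⊥bis P0·P4 via (15.915,41.34): [(20.8249, 41.021) (17.6975, 39.1944) (16.6854, 0) (36, 0) (36, 12.0286)]  |A|=547.7848
6. ⊥bis P0·P5 via (19.96,50.77): [(20.8249, 41.021) (17.6975, 39.1944) (16.6854, 0) (36, 0) (36, 12.0286)]  |A|=547.7848
7. ⊥bis P0·P6 via (17.725,36.29): [(21.9883, 38.7983) (17.6209, 36.2288) (16.6854, 0) (36, 0) (36, 12.0286)]  |A|=536.8689
8. ⊥bis P0·P7 via (16.75,16.23): [(21.9883, 38.7983) (17.6209, 36.2288) (17.0889, 15.6275) (25.8794, 0) (36, 0) (36, 12.0286)]  |A|=465.0293
9. canonical 6-gon: [(21.9883, 38.7983) (17.6209, 36.2288) (17.0889, 15.6275) (25.8794, 0) (36, 0) (36, 12.0286)]
10. shoelace: 465.0293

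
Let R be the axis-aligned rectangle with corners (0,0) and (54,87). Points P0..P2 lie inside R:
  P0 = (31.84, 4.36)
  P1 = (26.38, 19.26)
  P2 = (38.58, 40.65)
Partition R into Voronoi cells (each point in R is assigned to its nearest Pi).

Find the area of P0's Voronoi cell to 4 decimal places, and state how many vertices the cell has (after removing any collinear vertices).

1. box [0,54]×[0,87]: [(0, 0) (54, 0) (54, 87) (0, 87)]
2. ⊥bis P0·P1 via (29.11,11.81): [(0, 1.1428) (0, 0) (54, 0) (54, 20.9308)]  |A|=595.9875
3. ⊥bis P0·P2 via (35.21,22.505): [(50.5308, 19.6595) (0, 1.1428) (0, 0) (54, 0) (54, 19.0152)]  |A|=592.6648
4. canonical 5-gon: [(50.5308, 19.6595) (0, 1.1428) (0, 0) (54, 0) (54, 19.0152)]
5. shoelace: 592.6648

Area of P0's cell: 592.6648 (5 vertices)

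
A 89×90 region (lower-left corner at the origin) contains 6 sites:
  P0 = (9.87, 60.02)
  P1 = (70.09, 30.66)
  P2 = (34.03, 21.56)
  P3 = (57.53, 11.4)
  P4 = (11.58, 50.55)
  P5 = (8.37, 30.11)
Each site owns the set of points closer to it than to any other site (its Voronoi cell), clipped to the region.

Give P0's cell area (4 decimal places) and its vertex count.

1. box [0,89]×[0,90]: [(0, 0) (89, 0) (89, 90) (0, 90)]
2. ⊥bis P0·P1 via (39.98,45.34): [(0, 0) (17.8747, 0) (61.7538, 90) (0, 90)]  |A|=3583.2811
3. ⊥bis P0·P2 via (21.95,40.79): [(0, 27.0013) (44.7422, 55.1077) (61.7538, 90) (0, 90)]  |A|=2486.7148
4. ⊥bis P0·P3 via (33.7,35.71): [(0, 27.0013) (44.7422, 55.1077) (61.7538, 90) (0, 90)]  |A|=2486.7148
5. ⊥bis P0·P4 via (10.725,55.285): [(0, 53.3484) (48.1208, 62.0376) (61.7538, 90) (0, 90)]  |A|=1745.246
6. ⊥bis P0·P5 via (9.12,45.065): [(0, 53.3484) (48.1208, 62.0376) (61.7538, 90) (0, 90)]  |A|=1745.246
7. canonical 4-gon: [(0, 53.3484) (48.1208, 62.0376) (61.7538, 90) (0, 90)]
8. shoelace: 1745.246

Area of P0's cell: 1745.2460 (4 vertices)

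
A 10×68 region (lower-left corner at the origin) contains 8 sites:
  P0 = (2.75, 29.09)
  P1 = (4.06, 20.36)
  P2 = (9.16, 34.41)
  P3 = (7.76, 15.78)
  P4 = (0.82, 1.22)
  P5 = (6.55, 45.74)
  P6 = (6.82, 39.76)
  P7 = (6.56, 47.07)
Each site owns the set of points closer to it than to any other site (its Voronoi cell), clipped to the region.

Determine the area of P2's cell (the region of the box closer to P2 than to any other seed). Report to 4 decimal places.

1. box [0,10]×[0,68]: [(0, 0) (10, 0) (10, 68) (0, 68)]
2. ⊥bis P2·P0 via (5.955,31.75): [(0, 38.9251) (10, 26.8762) (10, 68) (0, 68)]  |A|=350.9933
3. ⊥bis P2·P1 via (6.61,27.385): [(0, 38.9251) (10, 26.8762) (10, 68) (0, 68)]  |A|=350.9933
4. ⊥bis P2·P3 via (8.46,25.095): [(0, 38.9251) (10, 26.8762) (10, 68) (0, 68)]  |A|=350.9933
5. ⊥bis P2·P4 via (4.99,17.815): [(0, 38.9251) (10, 26.8762) (10, 68) (0, 68)]  |A|=350.9933
6. ⊥bis P2·P5 via (7.855,40.075): [(0.4596, 38.3714) (10, 26.8762) (10, 40.5691)]  |A|=65.3181
7. ⊥bis P2·P6 via (7.99,37.085): [(3.2484, 35.0111) (10, 26.8762) (10, 37.9641)]  |A|=37.4304
8. ⊥bis P2·P7 via (7.86,40.74): [(3.2484, 35.0111) (10, 26.8762) (10, 37.9641)]  |A|=37.4304
9. canonical 3-gon: [(3.2484, 35.0111) (10, 26.8762) (10, 37.9641)]
10. shoelace: 37.4304

Area of P2's cell: 37.4304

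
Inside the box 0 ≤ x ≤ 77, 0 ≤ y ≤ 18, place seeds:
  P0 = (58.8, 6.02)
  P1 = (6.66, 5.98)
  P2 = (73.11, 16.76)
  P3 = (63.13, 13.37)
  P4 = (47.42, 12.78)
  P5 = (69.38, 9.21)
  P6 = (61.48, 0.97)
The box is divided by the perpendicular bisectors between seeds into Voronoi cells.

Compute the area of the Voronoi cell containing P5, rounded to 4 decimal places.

1. box [0,77]×[0,18]: [(0, 0) (77, 0) (77, 18) (0, 18)]
2. ⊥bis P5·P0 via (64.09,7.615): [(66.386, 0) (77, 0) (77, 18) (60.9588, 18)]  |A|=239.8967
3. ⊥bis P5·P1 via (38.02,7.595): [(66.386, 0) (77, 0) (77, 18) (60.9588, 18)]  |A|=239.8967
4. ⊥bis P5·P2 via (71.245,12.985): [(66.386, 0) (77, 0) (77, 10.1418) (61.094, 18) (60.9588, 18)]  |A|=177.4004
5. ⊥bis P5·P3 via (66.255,11.29): [(64.0024, 7.9056) (66.386, 0) (77, 0) (77, 10.1418) (68.3388, 14.4208)]  |A|=145.3569
6. ⊥bis P5·P4 via (58.4,10.995): [(64.0024, 7.9056) (66.386, 0) (77, 0) (77, 10.1418) (68.3388, 14.4208)]  |A|=145.3569
7. ⊥bis P5·P6 via (65.43,5.09): [(64.0024, 7.9056) (64.616, 5.8704) (70.7391, 0) (77, 0) (77, 10.1418) (68.3388, 14.4208)]  |A|=132.5799
8. canonical 6-gon: [(64.0024, 7.9056) (64.616, 5.8704) (70.7391, 0) (77, 0) (77, 10.1418) (68.3388, 14.4208)]
9. shoelace: 132.5799

Area of P5's cell: 132.5799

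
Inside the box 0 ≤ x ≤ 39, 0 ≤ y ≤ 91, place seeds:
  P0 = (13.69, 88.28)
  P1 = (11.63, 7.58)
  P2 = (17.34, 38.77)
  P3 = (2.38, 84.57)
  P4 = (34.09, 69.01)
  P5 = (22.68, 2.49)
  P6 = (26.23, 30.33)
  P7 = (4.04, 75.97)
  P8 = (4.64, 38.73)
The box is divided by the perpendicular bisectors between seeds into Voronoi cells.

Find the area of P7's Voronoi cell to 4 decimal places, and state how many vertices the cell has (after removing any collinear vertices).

1. box [0,39]×[0,91]: [(0, 0) (39, 0) (39, 91) (0, 91)]
2. ⊥bis P7·P0 via (8.865,82.125): [(0, 89.0744) (0, 0) (39, 0) (39, 58.5017)]  |A|=2877.7343
3. ⊥bis P7·P1 via (7.835,41.775): [(0, 89.0744) (0, 40.9055) (39, 45.2337) (39, 58.5017)]  |A|=1198.0201
4. ⊥bis P7·P2 via (10.69,57.37): [(31.1241, 64.6757) (0, 89.0744) (0, 53.548)]  |A|=552.8633
5. ⊥bis P7·P3 via (3.21,80.27): [(31.1241, 64.6757) (9.6465, 81.5124) (0, 79.6504) (0, 53.548)]  |A|=507.409
6. ⊥bis P7·P4 via (19.065,72.49): [(16.003, 59.2695) (19.3863, 73.8772) (9.6465, 81.5124) (0, 79.6504) (0, 53.548)]  |A|=406.1122
7. ⊥bis P7·P5 via (13.36,39.23): [(16.003, 59.2695) (19.3863, 73.8772) (9.6465, 81.5124) (0, 79.6504) (0, 53.548)]  |A|=406.1122
8. ⊥bis P7·P6 via (15.135,53.15): [(16.003, 59.2695) (19.3863, 73.8772) (9.6465, 81.5124) (0, 79.6504) (0, 53.548)]  |A|=406.1122
9. ⊥bis P7·P8 via (4.34,57.35): [(10.9311, 57.4562) (16.003, 59.2695) (19.3863, 73.8772) (9.6465, 81.5124) (0, 79.6504) (0, 57.2801)]  |A|=385.7145
10. canonical 6-gon: [(10.9311, 57.4562) (16.003, 59.2695) (19.3863, 73.8772) (9.6465, 81.5124) (0, 79.6504) (0, 57.2801)]
11. shoelace: 385.7145

Area of P7's cell: 385.7145 (6 vertices)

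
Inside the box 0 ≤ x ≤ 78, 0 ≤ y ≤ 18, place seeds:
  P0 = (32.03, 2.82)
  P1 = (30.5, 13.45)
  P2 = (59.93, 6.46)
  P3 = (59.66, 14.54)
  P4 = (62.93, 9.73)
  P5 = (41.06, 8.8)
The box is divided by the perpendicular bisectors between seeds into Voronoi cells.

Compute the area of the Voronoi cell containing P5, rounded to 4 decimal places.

1. box [0,78]×[0,18]: [(0, 0) (78, 0) (78, 18) (0, 18)]
2. ⊥bis P5·P0 via (36.545,5.81): [(40.3926, 0) (78, 0) (78, 18) (28.4723, 18)]  |A|=784.2156
3. ⊥bis P5·P1 via (35.78,11.125): [(34.6798, 8.6265) (40.3926, 0) (78, 0) (78, 18) (38.8073, 18)]  |A|=735.778
4. ⊥bis P5·P2 via (50.495,7.63): [(34.6798, 8.6265) (40.3926, 0) (49.5488, 0) (51.7809, 18) (38.8073, 18)]  |A|=243.746
5. ⊥bis P5·P3 via (50.36,11.67): [(34.6798, 8.6265) (40.3926, 0) (49.5488, 0) (50.8137, 10.1999) (48.4065, 18) (38.8073, 18)]  |A|=230.5857
6. ⊥bis P5·P4 via (51.995,9.265): [(34.6798, 8.6265) (40.3926, 0) (49.5488, 0) (50.8137, 10.1999) (48.4065, 18) (38.8073, 18)]  |A|=230.5857
7. canonical 6-gon: [(34.6798, 8.6265) (40.3926, 0) (49.5488, 0) (50.8137, 10.1999) (48.4065, 18) (38.8073, 18)]
8. shoelace: 230.5857

Area of P5's cell: 230.5857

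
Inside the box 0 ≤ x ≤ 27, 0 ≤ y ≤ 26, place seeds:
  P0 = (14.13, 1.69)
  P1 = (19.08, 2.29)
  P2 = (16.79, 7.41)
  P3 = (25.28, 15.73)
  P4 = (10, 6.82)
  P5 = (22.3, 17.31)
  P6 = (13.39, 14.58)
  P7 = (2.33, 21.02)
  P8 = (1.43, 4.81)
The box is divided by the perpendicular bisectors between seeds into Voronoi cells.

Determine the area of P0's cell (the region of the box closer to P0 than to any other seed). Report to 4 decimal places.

1. box [0,27]×[0,26]: [(0, 0) (27, 0) (27, 26) (0, 26)]
2. ⊥bis P0·P1 via (16.605,1.99): [(0, 0) (16.8462, 0) (13.6947, 26) (0, 26)]  |A|=397.0318
3. ⊥bis P0·P2 via (15.46,4.55): [(0, 11.7394) (0, 0) (16.8462, 0) (16.3446, 4.1386)]  |A|=130.7983
4. ⊥bis P0·P3 via (19.705,8.71): [(0, 11.7394) (0, 0) (16.8462, 0) (16.3446, 4.1386)]  |A|=130.7983
5. ⊥bis P0·P4 via (12.065,4.255): [(13.5403, 5.4427) (6.7797, 0) (16.8462, 0) (16.3446, 4.1386)]  |A|=32.8703
6. ⊥bis P0·P5 via (18.215,9.5): [(13.5403, 5.4427) (6.7797, 0) (16.8462, 0) (16.3446, 4.1386)]  |A|=32.8703
7. ⊥bis P0·P6 via (13.76,8.135): [(13.5403, 5.4427) (6.7797, 0) (16.8462, 0) (16.3446, 4.1386)]  |A|=32.8703
8. ⊥bis P0·P7 via (8.23,11.355): [(13.5403, 5.4427) (6.7797, 0) (16.8462, 0) (16.3446, 4.1386)]  |A|=32.8703
9. ⊥bis P0·P8 via (7.78,3.25): [(13.5403, 5.4427) (7.0313, 0.2026) (6.9816, 0) (16.8462, 0) (16.3446, 4.1386)]  |A|=32.8499
10. canonical 5-gon: [(13.5403, 5.4427) (7.0313, 0.2026) (6.9816, 0) (16.8462, 0) (16.3446, 4.1386)]
11. shoelace: 32.8499

Area of P0's cell: 32.8499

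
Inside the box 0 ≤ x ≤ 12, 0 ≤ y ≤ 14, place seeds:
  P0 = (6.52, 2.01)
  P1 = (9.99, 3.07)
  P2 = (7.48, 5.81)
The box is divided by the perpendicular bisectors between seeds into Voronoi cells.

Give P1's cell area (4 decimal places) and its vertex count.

1. box [0,12]×[0,14]: [(0, 0) (12, 0) (12, 14) (0, 14)]
2. ⊥bis P1·P0 via (8.255,2.54): [(9.0309, 0) (12, 0) (12, 14) (4.7543, 14)]  |A|=71.5039
3. ⊥bis P1·P2 via (8.735,4.44): [(7.9065, 3.681) (9.0309, 0) (12, 0) (12, 7.4309)]  |A|=20.6741
4. canonical 4-gon: [(7.9065, 3.681) (9.0309, 0) (12, 0) (12, 7.4309)]
5. shoelace: 20.6741

Area of P1's cell: 20.6741 (4 vertices)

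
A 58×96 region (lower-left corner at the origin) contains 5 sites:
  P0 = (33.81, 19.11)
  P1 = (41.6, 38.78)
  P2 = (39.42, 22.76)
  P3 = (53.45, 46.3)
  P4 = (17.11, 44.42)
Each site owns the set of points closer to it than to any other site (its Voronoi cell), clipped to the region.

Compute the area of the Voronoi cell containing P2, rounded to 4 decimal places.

Area of P2's cell: 533.3878

1. box [0,58]×[0,96]: [(0, 0) (58, 0) (58, 96) (0, 96)]
2. ⊥bis P2·P0 via (36.615,20.935): [(0, 77.2118) (50.2358, 0) (58, 0) (58, 96) (0, 96)]  |A|=3628.6025
3. ⊥bis P2·P1 via (40.51,30.77): [(29.2162, 32.3069) (50.2358, 0) (58, 0) (58, 28.39)]  |A|=534.0038
4. ⊥bis P2·P3 via (46.435,34.53): [(56.3633, 28.6127) (29.2162, 32.3069) (50.2358, 0) (58, 0) (58, 27.6372)]  |A|=533.3878
5. ⊥bis P2·P4 via (28.265,33.59): [(56.3633, 28.6127) (29.2162, 32.3069) (50.2358, 0) (58, 0) (58, 27.6372)]  |A|=533.3878
6. canonical 5-gon: [(56.3633, 28.6127) (29.2162, 32.3069) (50.2358, 0) (58, 0) (58, 27.6372)]
7. shoelace: 533.3878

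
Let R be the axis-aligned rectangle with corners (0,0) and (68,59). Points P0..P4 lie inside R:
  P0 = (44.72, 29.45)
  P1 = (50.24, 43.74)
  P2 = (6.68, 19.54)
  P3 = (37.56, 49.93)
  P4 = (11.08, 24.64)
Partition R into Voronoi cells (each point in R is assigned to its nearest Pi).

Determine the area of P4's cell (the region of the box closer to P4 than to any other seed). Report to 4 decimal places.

1. box [0,68]×[0,59]: [(0, 0) (68, 0) (68, 59) (0, 59)]
2. ⊥bis P4·P0 via (27.9,27.045): [(0, 0) (31.767, 0) (23.3309, 59) (0, 59)]  |A|=1625.3894
3. ⊥bis P4·P1 via (30.66,34.19): [(0, 0) (31.767, 0) (25.31, 45.1589) (18.5591, 59) (0, 59)]  |A|=1592.3658
4. ⊥bis P4·P2 via (8.88,22.09): [(0, 29.7512) (31.3846, 2.6742) (25.31, 45.1589) (18.5591, 59) (0, 59)]  |A|=1083.0246
5. ⊥bis P4·P3 via (24.32,37.285): [(0, 29.7512) (31.3846, 2.6742) (26.8084, 34.6795) (3.5809, 59) (0, 59)]  |A|=875.8828
6. canonical 5-gon: [(0, 29.7512) (31.3846, 2.6742) (26.8084, 34.6795) (3.5809, 59) (0, 59)]
7. shoelace: 875.8828

Area of P4's cell: 875.8828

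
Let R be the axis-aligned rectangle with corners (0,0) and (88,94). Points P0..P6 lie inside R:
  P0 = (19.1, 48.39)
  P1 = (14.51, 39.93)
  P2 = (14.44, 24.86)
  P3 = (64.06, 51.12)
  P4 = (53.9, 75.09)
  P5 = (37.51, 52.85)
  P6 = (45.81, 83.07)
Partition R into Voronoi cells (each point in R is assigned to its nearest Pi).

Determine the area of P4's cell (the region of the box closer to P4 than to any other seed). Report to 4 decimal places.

1. box [0,88]×[0,94]: [(0, 0) (88, 0) (88, 94) (0, 94)]
2. ⊥bis P4·P0 via (36.5,61.74): [(83.8695, 0) (88, 0) (88, 94) (11.7488, 94)]  |A|=3777.941
3. ⊥bis P4·P1 via (34.205,57.51): [(73.6516, 13.3177) (85.5391, 0) (88, 0) (88, 94) (11.7488, 94)]  |A|=3766.8231
4. ⊥bis P4·P2 via (34.17,49.975): [(62.7569, 27.5175) (88, 7.6869) (88, 94) (11.7488, 94)]  |A|=3624.0898
5. ⊥bis P4·P3 via (58.98,63.105): [(41.2263, 55.5799) (88, 75.4055) (88, 94) (11.7488, 94)]  |A|=1899.6573
6. ⊥bis P4·P5 via (45.705,63.97): [(20.5862, 82.4815) (51.2974, 59.8486) (88, 75.4055) (88, 94) (11.7488, 94)]  |A|=1720.139
7. ⊥bis P4·P6 via (49.855,79.08): [(39.4775, 68.5594) (51.2974, 59.8486) (88, 75.4055) (88, 94) (64.5721, 94)]  |A|=1000.93
8. canonical 5-gon: [(39.4775, 68.5594) (51.2974, 59.8486) (88, 75.4055) (88, 94) (64.5721, 94)]
9. shoelace: 1000.93

Area of P4's cell: 1000.9300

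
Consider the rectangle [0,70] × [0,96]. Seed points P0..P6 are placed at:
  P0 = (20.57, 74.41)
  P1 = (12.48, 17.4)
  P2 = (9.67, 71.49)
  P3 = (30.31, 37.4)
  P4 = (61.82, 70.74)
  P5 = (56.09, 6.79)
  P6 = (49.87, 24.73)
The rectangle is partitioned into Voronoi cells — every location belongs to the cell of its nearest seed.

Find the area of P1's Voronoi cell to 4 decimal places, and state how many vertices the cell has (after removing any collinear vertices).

Area of P1's cell: 1036.9594 (6 vertices)

1. box [0,70]×[0,96]: [(0, 0) (70, 0) (70, 96) (0, 96)]
2. ⊥bis P1·P0 via (16.525,45.905): [(0, 48.25) (0, 0) (70, 0) (70, 38.3166)]  |A|=3029.8315
3. ⊥bis P1·P2 via (11.075,44.445): [(22.5959, 45.0435) (0, 43.8696) (0, 0) (70, 0) (70, 38.3166)]  |A|=2980.3428
4. ⊥bis P1·P3 via (21.395,27.4): [(2.7601, 44.013) (0, 43.8696) (0, 0) (52.1297, 0)]  |A|=1207.7353
5. ⊥bis P1·P4 via (37.15,44.07): [(2.7601, 44.013) (0, 43.8696) (0, 0) (52.1297, 0)]  |A|=1207.7353
6. ⊥bis P1·P5 via (34.285,12.095): [(35.0474, 15.2288) (2.7601, 44.013) (0, 43.8696) (0, 0) (31.3424, 0)]  |A|=1049.4517
7. ⊥bis P1·P6 via (31.175,21.065): [(33.5366, 9.0187) (31.7413, 18.1763) (2.7601, 44.013) (0, 43.8696) (0, 0) (31.3424, 0)]  |A|=1036.9594
8. canonical 6-gon: [(33.5366, 9.0187) (31.7413, 18.1763) (2.7601, 44.013) (0, 43.8696) (0, 0) (31.3424, 0)]
9. shoelace: 1036.9594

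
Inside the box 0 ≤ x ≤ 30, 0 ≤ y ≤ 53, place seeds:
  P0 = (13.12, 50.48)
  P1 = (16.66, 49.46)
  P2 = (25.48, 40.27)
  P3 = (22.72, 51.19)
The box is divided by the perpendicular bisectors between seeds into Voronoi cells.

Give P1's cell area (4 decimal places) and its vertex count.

Area of P1's cell: 83.5288 (4 vertices)

1. box [0,30]×[0,53]: [(0, 0) (30, 0) (30, 53) (0, 53)]
2. ⊥bis P1·P0 via (14.89,49.97): [(0.4919, 0) (30, 0) (30, 53) (15.7631, 53)]  |A|=1159.2447
3. ⊥bis P1·P2 via (21.07,44.865): [(10.4946, 34.7154) (29.5463, 53) (15.7631, 53)]  |A|=126.0104
4. ⊥bis P1·P3 via (19.69,50.325): [(10.4946, 34.7154) (21.2103, 44.9996) (18.9263, 53) (15.7631, 53)]  |A|=83.5288
5. canonical 4-gon: [(10.4946, 34.7154) (21.2103, 44.9996) (18.9263, 53) (15.7631, 53)]
6. shoelace: 83.5288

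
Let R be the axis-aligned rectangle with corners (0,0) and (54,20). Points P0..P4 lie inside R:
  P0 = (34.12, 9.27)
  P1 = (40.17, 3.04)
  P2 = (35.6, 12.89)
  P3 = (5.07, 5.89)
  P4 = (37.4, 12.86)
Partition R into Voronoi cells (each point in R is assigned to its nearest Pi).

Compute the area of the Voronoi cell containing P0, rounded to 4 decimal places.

Area of P0's cell: 227.3734

1. box [0,54]×[0,20]: [(0, 0) (54, 0) (54, 20) (0, 20)]
2. ⊥bis P0·P1 via (37.145,6.155): [(0, 0) (30.8069, 0) (51.4019, 20) (0, 20)]  |A|=822.0879
3. ⊥bis P0·P2 via (34.86,11.08): [(0, 0) (30.8069, 0) (40.037, 8.9634) (13.0422, 20) (0, 20)]  |A|=610.408
4. ⊥bis P0·P3 via (19.595,7.58): [(20.4769, 0) (30.8069, 0) (40.037, 8.9634) (18.405, 17.8074)]  |A|=229.7389
5. ⊥bis P0·P4 via (35.76,11.065): [(20.4769, 0) (30.8069, 0) (39.0787, 8.0329) (36.4592, 10.4262) (18.405, 17.8074)]  |A|=227.3734
6. canonical 5-gon: [(20.4769, 0) (30.8069, 0) (39.0787, 8.0329) (36.4592, 10.4262) (18.405, 17.8074)]
7. shoelace: 227.3734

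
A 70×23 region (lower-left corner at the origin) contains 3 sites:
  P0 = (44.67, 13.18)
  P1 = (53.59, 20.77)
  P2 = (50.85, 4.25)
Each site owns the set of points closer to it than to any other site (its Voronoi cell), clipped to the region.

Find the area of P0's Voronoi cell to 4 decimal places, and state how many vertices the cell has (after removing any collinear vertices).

Area of P0's cell: 1061.3988 (5 vertices)

1. box [0,70]×[0,23]: [(0, 0) (70, 0) (70, 23) (0, 23)]
2. ⊥bis P0·P1 via (49.13,16.975): [(0, 0) (63.574, 0) (44.0033, 23) (0, 23)]  |A|=1237.1392
3. ⊥bis P0·P2 via (47.76,8.715): [(0, 0) (35.167, 0) (53.0458, 12.373) (44.0033, 23) (0, 23)]  |A|=1061.3988
4. canonical 5-gon: [(0, 0) (35.167, 0) (53.0458, 12.373) (44.0033, 23) (0, 23)]
5. shoelace: 1061.3988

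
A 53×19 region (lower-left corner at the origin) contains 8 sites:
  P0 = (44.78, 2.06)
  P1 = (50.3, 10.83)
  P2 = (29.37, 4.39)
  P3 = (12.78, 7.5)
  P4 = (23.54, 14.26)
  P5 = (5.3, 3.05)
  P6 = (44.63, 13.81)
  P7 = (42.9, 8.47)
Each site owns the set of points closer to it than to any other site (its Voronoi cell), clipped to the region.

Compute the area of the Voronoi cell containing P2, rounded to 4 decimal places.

Area of P2's cell: 157.1682

1. box [0,53]×[0,19]: [(0, 0) (53, 0) (53, 19) (0, 19)]
2. ⊥bis P2·P0 via (37.075,3.225): [(0, 0) (36.5874, 0) (39.4602, 19) (0, 19)]  |A|=722.4519
3. ⊥bis P2·P1 via (39.835,7.61): [(0, 0) (36.5874, 0) (38.4289, 12.1797) (36.3304, 19) (0, 19)]  |A|=711.7787
4. ⊥bis P2·P3 via (21.075,5.945): [(19.9605, 0) (36.5874, 0) (38.4289, 12.1797) (36.3304, 19) (23.5223, 19)]  |A|=298.6916
5. ⊥bis P2·P4 via (26.455,9.325): [(21.1176, 6.1723) (19.9605, 0) (36.5874, 0) (38.4289, 12.1797) (37.3307, 15.749)]  |A|=185.3989
6. ⊥bis P2·P5 via (17.335,3.72): [(21.1176, 6.1723) (19.9605, 0) (36.5874, 0) (38.4289, 12.1797) (37.3307, 15.749)]  |A|=185.3989
7. ⊥bis P2·P6 via (37,9.1): [(34.0806, 13.8293) (21.1176, 6.1723) (19.9605, 0) (36.5874, 0) (37.7738, 7.8465)]  |A|=168.5829
8. ⊥bis P2·P7 via (36.135,6.43): [(33.9305, 13.7406) (21.1176, 6.1723) (19.9605, 0) (36.5874, 0) (37.0838, 3.2835)]  |A|=157.1682
9. canonical 5-gon: [(33.9305, 13.7406) (21.1176, 6.1723) (19.9605, 0) (36.5874, 0) (37.0838, 3.2835)]
10. shoelace: 157.1682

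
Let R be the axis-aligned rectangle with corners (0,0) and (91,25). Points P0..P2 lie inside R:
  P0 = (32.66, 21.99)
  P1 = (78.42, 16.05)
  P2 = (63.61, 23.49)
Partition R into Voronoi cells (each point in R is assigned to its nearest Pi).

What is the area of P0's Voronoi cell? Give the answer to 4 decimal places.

1. box [0,91]×[0,25]: [(0, 0) (91, 0) (91, 25) (0, 25)]
2. ⊥bis P0·P1 via (55.54,19.02): [(0, 0) (53.0711, 0) (56.3162, 25) (0, 25)]  |A|=1367.3413
3. ⊥bis P0·P2 via (48.135,22.74): [(0, 0) (49.2371, 0) (48.0255, 25) (0, 25)]  |A|=1215.7821
4. canonical 4-gon: [(0, 0) (49.2371, 0) (48.0255, 25) (0, 25)]
5. shoelace: 1215.7821

Area of P0's cell: 1215.7821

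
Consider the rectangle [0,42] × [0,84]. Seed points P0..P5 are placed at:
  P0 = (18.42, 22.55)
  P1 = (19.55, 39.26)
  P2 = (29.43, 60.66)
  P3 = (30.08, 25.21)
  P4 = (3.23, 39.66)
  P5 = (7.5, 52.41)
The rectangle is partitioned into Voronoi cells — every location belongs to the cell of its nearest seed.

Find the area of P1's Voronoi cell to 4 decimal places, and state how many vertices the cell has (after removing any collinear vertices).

1. box [0,42]×[0,84]: [(0, 0) (42, 0) (42, 84) (0, 84)]
2. ⊥bis P1·P0 via (18.985,30.905): [(0, 32.1888) (42, 29.3486) (42, 84) (0, 84)]  |A|=2235.713
3. ⊥bis P1·P2 via (24.49,49.96): [(0, 61.2666) (0, 32.1888) (42, 29.3486) (42, 41.8759)]  |A|=873.7064
4. ⊥bis P1·P3 via (24.815,32.235): [(39.326, 43.1105) (0, 61.2666) (0, 32.1888) (22.7048, 30.6535)]  |A|=725.9327
5. ⊥bis P1·P4 via (11.39,39.46): [(39.326, 43.1105) (11.7911, 55.8229) (11.1932, 31.4319) (22.7048, 30.6535)]  |A|=417.7709
6. ⊥bis P1·P5 via (13.525,45.835): [(39.326, 43.1105) (20.192, 51.9443) (11.5008, 43.9801) (11.1932, 31.4319) (22.7048, 30.6535)]  |A|=367.4628
7. canonical 5-gon: [(39.326, 43.1105) (20.192, 51.9443) (11.5008, 43.9801) (11.1932, 31.4319) (22.7048, 30.6535)]
8. shoelace: 367.4628

Area of P1's cell: 367.4628 (5 vertices)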